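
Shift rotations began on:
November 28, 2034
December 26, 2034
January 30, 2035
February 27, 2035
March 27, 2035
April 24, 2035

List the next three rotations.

These are Tuesdays with 28, 35, 28, 28, 28-day gaps.
Each is the final Tuesday of its month — January 30, 2035 is past the 28th, so '4th Tuesday' doesn't fit.
Last Tuesday of May 2035: May 29, 2035.
Last Tuesday of June 2035: June 26, 2035.
Last Tuesday of July 2035: July 31, 2035.

May 29, 2035; June 26, 2035; July 31, 2035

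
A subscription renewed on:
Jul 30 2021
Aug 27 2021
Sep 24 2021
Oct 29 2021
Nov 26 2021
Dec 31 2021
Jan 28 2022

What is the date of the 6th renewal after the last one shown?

Every date is a Friday; gaps 28, 28, 35, 28, 35, 28 days.
Each is the last Friday of its month (at least one falls on the 29th or later, ruling out '4th Friday').
February 2022 ends with Friday Feb 25 2022.
March 2022 ends with Friday Mar 25 2022.
April 2022 ends with Friday Apr 29 2022.
Last Friday of May 2022: May 27 2022.
Last Friday of June 2022: Jun 24 2022.
Last Friday of July 2022: Jul 29 2022.

Jul 29 2022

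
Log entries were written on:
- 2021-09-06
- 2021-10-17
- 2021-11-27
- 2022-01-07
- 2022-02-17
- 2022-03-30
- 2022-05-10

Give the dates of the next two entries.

2022-06-20, 2022-07-31

The spacing is 41, 41, 41, 41, 41, 41 days — always 41 days.
2022-05-10 + 41 days = 2022-06-20.
2022-06-20 + 41 days = 2022-07-31.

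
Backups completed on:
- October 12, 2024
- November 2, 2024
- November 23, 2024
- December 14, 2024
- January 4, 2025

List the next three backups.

The spacing is 21, 21, 21, 21 days — always 21 days.
January 4, 2025 + 21 days = January 25, 2025.
January 25, 2025 + 21 days = February 15, 2025.
February 15, 2025 + 21 days = March 8, 2025.

January 25, 2025; February 15, 2025; March 8, 2025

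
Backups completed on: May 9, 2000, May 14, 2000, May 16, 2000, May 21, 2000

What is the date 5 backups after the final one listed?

The gap pattern 5, 2, 5 repeats every 2 events.
These are the Tuesdays and Sundays of each week.
Next Tuesday: May 23, 2000.
The following Sunday is May 28, 2000.
The following Tuesday is May 30, 2000.
Next Sunday: June 4, 2000.
The following Tuesday is June 6, 2000.

June 6, 2000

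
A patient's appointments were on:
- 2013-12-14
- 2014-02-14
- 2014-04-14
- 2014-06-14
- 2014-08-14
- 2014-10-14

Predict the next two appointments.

Gaps: 62, 59, 61, 61, 61 days — not constant. Every event is on the 14th of the month.
Pattern: the 14th of every 2 months.
December 2014: 2014-12-14.
February 2015: 2015-02-14.

2014-12-14, 2015-02-14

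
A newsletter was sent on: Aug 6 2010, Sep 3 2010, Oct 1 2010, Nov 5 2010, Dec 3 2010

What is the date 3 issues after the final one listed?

Mar 4 2011

All dates are Fridays, 28, 28, 35, 28 days apart.
Specifically, the 1st Friday of each month.
January 2011 — 1st Friday is Jan 7 2011.
1st Friday of February 2011: Feb 4 2011.
March 2011 — 1st Friday is Mar 4 2011.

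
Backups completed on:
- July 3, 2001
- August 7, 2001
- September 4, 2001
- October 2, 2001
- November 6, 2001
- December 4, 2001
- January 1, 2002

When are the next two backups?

February 5, 2002; March 5, 2002

All dates are Tuesdays, 35, 28, 28, 35, 28, 28 days apart.
Specifically, the 1st Tuesday of each month.
1st Tuesday of February 2002: February 5, 2002.
1st Tuesday of March 2002: March 5, 2002.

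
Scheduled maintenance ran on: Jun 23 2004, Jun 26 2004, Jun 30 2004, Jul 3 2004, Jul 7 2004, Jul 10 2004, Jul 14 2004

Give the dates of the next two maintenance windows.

Gaps: 3, 4, 3, 4, 3, 4 days — not constant, but cyclic with period 2.
The events fall on every Wednesday and Saturday.
Next Saturday: Jul 17 2004.
Next Wednesday: Jul 21 2004.

Jul 17 2004, Jul 21 2004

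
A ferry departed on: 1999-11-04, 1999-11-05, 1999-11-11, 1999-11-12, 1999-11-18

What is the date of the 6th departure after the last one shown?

1999-12-09

The gap pattern 1, 6, 1, 6 repeats every 2 events.
These are the Thursdays and Fridays of each week.
The following Friday is 1999-11-19.
The following Thursday is 1999-11-25.
The following Friday is 1999-11-26.
Next Thursday: 1999-12-02.
The following Friday is 1999-12-03.
The following Thursday is 1999-12-09.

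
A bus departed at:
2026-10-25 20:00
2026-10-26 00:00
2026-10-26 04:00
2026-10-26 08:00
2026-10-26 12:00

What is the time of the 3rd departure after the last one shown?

The interval is a steady 4 hours (4, 4, 4, 4).
2026-10-26 12:00 + 4 h = 2026-10-26 16:00.
2026-10-26 16:00 + 4 h = 2026-10-26 20:00.
2026-10-26 20:00 + 4 h = 2026-10-27 00:00.

2026-10-27 00:00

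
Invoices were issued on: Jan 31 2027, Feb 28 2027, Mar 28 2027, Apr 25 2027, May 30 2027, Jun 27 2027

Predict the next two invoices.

These are Sundays with 28, 28, 28, 35, 28-day gaps.
Each is the final Sunday of its month — Jan 31 2027 is past the 28th, so '4th Sunday' doesn't fit.
Last Sunday of July 2027: Jul 25 2027.
August 2027 ends with Sunday Aug 29 2027.

Jul 25 2027, Aug 29 2027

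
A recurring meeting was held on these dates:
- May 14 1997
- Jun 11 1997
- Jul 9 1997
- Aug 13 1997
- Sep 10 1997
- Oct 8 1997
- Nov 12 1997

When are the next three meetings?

Gaps: 28, 28, 35, 28, 28, 35 days — a mix of 28 and 35. Every date is a Wednesday.
Each is the 2nd Wednesday of its month.
2nd Wednesday of December 1997: Dec 10 1997.
2nd Wednesday of January 1998: Jan 14 1998.
2nd Wednesday of February 1998: Feb 11 1998.

Dec 10 1997, Jan 14 1998, Feb 11 1998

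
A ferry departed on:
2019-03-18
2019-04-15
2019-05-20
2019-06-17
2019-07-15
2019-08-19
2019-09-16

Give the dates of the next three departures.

2019-10-21, 2019-11-18, 2019-12-16

All dates are Mondays, 28, 35, 28, 28, 35, 28 days apart.
Specifically, the 3rd Monday of each month.
3rd Monday of October 2019: 2019-10-21.
3rd Monday of November 2019: 2019-11-18.
3rd Monday of December 2019: 2019-12-16.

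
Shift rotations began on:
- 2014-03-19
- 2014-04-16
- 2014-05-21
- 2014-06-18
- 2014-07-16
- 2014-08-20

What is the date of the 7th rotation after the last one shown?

Gaps: 28, 35, 28, 28, 35 days — a mix of 28 and 35. Every date is a Wednesday.
Each is the 3rd Wednesday of its month.
3rd Wednesday of September 2014: 2014-09-17.
October 2014 — 3rd Wednesday is 2014-10-15.
November 2014 — 3rd Wednesday is 2014-11-19.
3rd Wednesday of December 2014: 2014-12-17.
January 2015 — 3rd Wednesday is 2015-01-21.
3rd Wednesday of February 2015: 2015-02-18.
March 2015 — 3rd Wednesday is 2015-03-18.

2015-03-18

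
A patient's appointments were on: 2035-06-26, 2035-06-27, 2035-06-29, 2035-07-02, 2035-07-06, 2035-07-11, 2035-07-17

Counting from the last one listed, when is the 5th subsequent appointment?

2035-08-31

Intervals are 1, 2, 3, 4, 5, 6 days — an arithmetic progression with common difference 1.
Next gap: 7 days. 2035-07-17 + 7 days = 2035-07-24.
Next gap: 8 days. 2035-07-24 + 8 days = 2035-08-01.
Next gap: 9 days. 2035-08-01 + 9 days = 2035-08-10.
Next gap: 10 days. 2035-08-10 + 10 days = 2035-08-20.
Next gap: 11 days. 2035-08-20 + 11 days = 2035-08-31.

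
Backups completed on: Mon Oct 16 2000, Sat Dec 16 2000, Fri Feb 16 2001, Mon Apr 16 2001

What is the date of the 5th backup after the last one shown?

Sat Feb 16 2002

Each date is the 16th; the gaps (61, 62, 59) track the month lengths.
The rule is the 16th of every 2 months.
Next: June 2001 → Sat Jun 16 2001.
August 2001: Thu Aug 16 2001.
October 2001: Tue Oct 16 2001.
December 2001: Sun Dec 16 2001.
February 2002: Sat Feb 16 2002.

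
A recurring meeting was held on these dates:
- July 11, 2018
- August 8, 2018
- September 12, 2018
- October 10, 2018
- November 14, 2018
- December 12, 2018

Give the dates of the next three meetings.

January 9, 2019; February 13, 2019; March 13, 2019

All dates are Wednesdays, 28, 35, 28, 35, 28 days apart.
Specifically, the 2nd Wednesday of each month.
January 2019 — 2nd Wednesday is January 9, 2019.
February 2019 — 2nd Wednesday is February 13, 2019.
March 2019 — 2nd Wednesday is March 13, 2019.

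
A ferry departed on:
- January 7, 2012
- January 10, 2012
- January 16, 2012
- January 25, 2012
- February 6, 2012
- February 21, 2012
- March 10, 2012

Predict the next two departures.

March 31, 2012; April 24, 2012

Gaps: 3, 6, 9, 12, 15, 18 days — each gap is 3 larger than the previous one.
Next gap: 21 days. March 10, 2012 + 21 days = March 31, 2012.
Next gap: 24 days. March 31, 2012 + 24 days = April 24, 2012.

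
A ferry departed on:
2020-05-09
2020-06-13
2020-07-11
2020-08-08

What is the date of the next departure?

Gaps: 35, 28, 28 days — a mix of 28 and 35. Every date is a Saturday.
Each is the 2nd Saturday of its month.
September 2020 — 2nd Saturday is 2020-09-12.

2020-09-12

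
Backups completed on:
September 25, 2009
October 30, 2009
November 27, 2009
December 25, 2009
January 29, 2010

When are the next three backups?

February 26, 2010; March 26, 2010; April 30, 2010

Every date is a Friday; gaps 35, 28, 28, 35 days.
Each is the last Friday of its month (at least one falls on the 29th or later, ruling out '4th Friday').
February 2010 ends with Friday February 26, 2010.
Last Friday of March 2010: March 26, 2010.
Last Friday of April 2010: April 30, 2010.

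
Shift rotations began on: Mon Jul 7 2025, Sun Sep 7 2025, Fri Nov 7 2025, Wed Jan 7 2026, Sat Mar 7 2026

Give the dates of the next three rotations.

Thu May 7 2026, Tue Jul 7 2026, Mon Sep 7 2026

Gaps: 62, 61, 61, 59 days — not constant. Every event is on the 7th of the month.
Pattern: the 7th of every 2 months.
Next: May 2026 → Thu May 7 2026.
Next: July 2026 → Tue Jul 7 2026.
Next: September 2026 → Mon Sep 7 2026.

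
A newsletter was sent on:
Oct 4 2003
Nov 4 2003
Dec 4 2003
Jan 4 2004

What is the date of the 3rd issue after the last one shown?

Gaps: 31, 30, 31 days — not constant. Every event is on the 4th of the month.
Pattern: the 4th of each month.
February 2004: Feb 4 2004.
Next: March 2004 → Mar 4 2004.
Next: April 2004 → Apr 4 2004.

Apr 4 2004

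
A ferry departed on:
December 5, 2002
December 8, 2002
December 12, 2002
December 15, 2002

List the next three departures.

The gap pattern 3, 4, 3 repeats every 2 events.
These are the Thursdays and Sundays of each week.
The following Thursday is December 19, 2002.
The following Sunday is December 22, 2002.
Next Thursday: December 26, 2002.

December 19, 2002; December 22, 2002; December 26, 2002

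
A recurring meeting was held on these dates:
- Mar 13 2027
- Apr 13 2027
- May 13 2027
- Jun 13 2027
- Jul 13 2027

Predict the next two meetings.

Aug 13 2027, Sep 13 2027

Gaps: 31, 30, 31, 30 days — not constant. Every event is on the 13th of the month.
Pattern: the 13th of each month.
Next: August 2027 → Aug 13 2027.
Next: September 2027 → Sep 13 2027.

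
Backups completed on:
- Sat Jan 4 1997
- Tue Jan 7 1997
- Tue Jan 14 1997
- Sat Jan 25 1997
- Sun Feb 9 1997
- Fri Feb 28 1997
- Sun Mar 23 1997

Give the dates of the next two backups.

Gaps: 3, 7, 11, 15, 19, 23 days — each gap is 4 larger than the previous one.
Next gap: 27 days. Sun Mar 23 1997 + 27 days = Sat Apr 19 1997.
Next gap: 31 days. Sat Apr 19 1997 + 31 days = Tue May 20 1997.

Sat Apr 19 1997, Tue May 20 1997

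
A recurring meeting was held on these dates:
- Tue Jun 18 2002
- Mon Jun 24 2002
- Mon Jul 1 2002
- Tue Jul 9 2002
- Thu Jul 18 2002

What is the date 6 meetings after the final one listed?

The spacing grows by 1 each time: 6, 7, 8, 9 days.
Next gap: 10 days. Thu Jul 18 2002 + 10 days = Sun Jul 28 2002.
Next gap: 11 days. Sun Jul 28 2002 + 11 days = Thu Aug 8 2002.
Next gap: 12 days. Thu Aug 8 2002 + 12 days = Tue Aug 20 2002.
Next gap: 13 days. Tue Aug 20 2002 + 13 days = Mon Sep 2 2002.
Next gap: 14 days. Mon Sep 2 2002 + 14 days = Mon Sep 16 2002.
Next gap: 15 days. Mon Sep 16 2002 + 15 days = Tue Oct 1 2002.

Tue Oct 1 2002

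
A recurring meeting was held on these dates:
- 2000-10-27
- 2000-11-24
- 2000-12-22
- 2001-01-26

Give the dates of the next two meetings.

These are Fridays at 28- or 35-day spacing (28, 28, 35).
The pattern: 4th Friday of the month.
4th Friday of February 2001: 2001-02-23.
4th Friday of March 2001: 2001-03-23.

2001-02-23, 2001-03-23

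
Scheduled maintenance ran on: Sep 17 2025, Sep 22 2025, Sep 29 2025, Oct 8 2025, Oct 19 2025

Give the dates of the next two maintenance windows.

Nov 1 2025, Nov 16 2025

The spacing grows by 2 each time: 5, 7, 9, 11 days.
Next gap: 13 days. Oct 19 2025 + 13 days = Nov 1 2025.
Next gap: 15 days. Nov 1 2025 + 15 days = Nov 16 2025.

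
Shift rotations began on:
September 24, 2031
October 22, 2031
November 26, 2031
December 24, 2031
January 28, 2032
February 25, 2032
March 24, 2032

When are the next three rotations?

April 28, 2032; May 26, 2032; June 23, 2032

All dates are Wednesdays, 28, 35, 28, 35, 28, 28 days apart.
Specifically, the 4th Wednesday of each month.
4th Wednesday of April 2032: April 28, 2032.
4th Wednesday of May 2032: May 26, 2032.
4th Wednesday of June 2032: June 23, 2032.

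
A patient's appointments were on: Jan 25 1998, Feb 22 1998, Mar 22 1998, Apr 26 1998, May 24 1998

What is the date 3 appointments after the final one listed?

Gaps: 28, 28, 35, 28 days — a mix of 28 and 35. Every date is a Sunday.
Each is the 4th Sunday of its month.
4th Sunday of June 1998: Jun 28 1998.
4th Sunday of July 1998: Jul 26 1998.
4th Sunday of August 1998: Aug 23 1998.

Aug 23 1998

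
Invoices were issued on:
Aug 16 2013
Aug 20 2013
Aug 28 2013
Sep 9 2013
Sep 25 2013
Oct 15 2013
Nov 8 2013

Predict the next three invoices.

Gaps: 4, 8, 12, 16, 20, 24 days — each gap is 4 larger than the previous one.
Next gap: 28 days. Nov 8 2013 + 28 days = Dec 6 2013.
Next gap: 32 days. Dec 6 2013 + 32 days = Jan 7 2014.
Next gap: 36 days. Jan 7 2014 + 36 days = Feb 12 2014.

Dec 6 2013, Jan 7 2014, Feb 12 2014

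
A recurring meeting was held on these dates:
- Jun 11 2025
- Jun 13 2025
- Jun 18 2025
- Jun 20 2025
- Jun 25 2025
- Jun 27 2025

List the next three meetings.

Every event lands on a Wednesday or Friday (gaps cycle 2, 5, 2, 5, 2).
So the schedule is: every Wednesday and Friday.
The following Wednesday is Jul 2 2025.
The following Friday is Jul 4 2025.
Next Wednesday: Jul 9 2025.

Jul 2 2025, Jul 4 2025, Jul 9 2025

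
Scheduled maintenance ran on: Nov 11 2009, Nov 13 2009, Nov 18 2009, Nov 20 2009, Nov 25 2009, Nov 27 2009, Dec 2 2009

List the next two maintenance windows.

The gap pattern 2, 5, 2, 5, 2, 5 repeats every 2 events.
These are the Wednesdays and Fridays of each week.
Next Friday: Dec 4 2009.
The following Wednesday is Dec 9 2009.

Dec 4 2009, Dec 9 2009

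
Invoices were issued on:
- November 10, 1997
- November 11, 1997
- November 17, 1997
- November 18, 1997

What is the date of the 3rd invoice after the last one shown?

December 1, 1997

The gap pattern 1, 6, 1 repeats every 2 events.
These are the Mondays and Tuesdays of each week.
Next Monday: November 24, 1997.
The following Tuesday is November 25, 1997.
Next Monday: December 1, 1997.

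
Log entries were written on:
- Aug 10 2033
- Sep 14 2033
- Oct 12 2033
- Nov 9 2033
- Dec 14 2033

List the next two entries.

Gaps: 35, 28, 28, 35 days — a mix of 28 and 35. Every date is a Wednesday.
Each is the 2nd Wednesday of its month.
2nd Wednesday of January 2034: Jan 11 2034.
February 2034 — 2nd Wednesday is Feb 8 2034.

Jan 11 2034, Feb 8 2034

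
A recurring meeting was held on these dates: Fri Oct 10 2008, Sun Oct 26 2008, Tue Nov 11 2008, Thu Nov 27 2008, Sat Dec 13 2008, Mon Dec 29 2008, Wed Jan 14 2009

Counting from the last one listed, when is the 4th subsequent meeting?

Thu Mar 19 2009

The spacing is 16, 16, 16, 16, 16, 16 days — always 16 days.
Wed Jan 14 2009 + 16 days = Fri Jan 30 2009.
Fri Jan 30 2009 + 16 days = Sun Feb 15 2009.
Sun Feb 15 2009 + 16 days = Tue Mar 3 2009.
Tue Mar 3 2009 + 16 days = Thu Mar 19 2009.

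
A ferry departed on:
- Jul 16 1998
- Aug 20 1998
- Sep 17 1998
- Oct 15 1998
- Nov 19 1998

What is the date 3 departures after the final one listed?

Feb 18 1999

All dates are Thursdays, 35, 28, 28, 35 days apart.
Specifically, the 3rd Thursday of each month.
3rd Thursday of December 1998: Dec 17 1998.
3rd Thursday of January 1999: Jan 21 1999.
3rd Thursday of February 1999: Feb 18 1999.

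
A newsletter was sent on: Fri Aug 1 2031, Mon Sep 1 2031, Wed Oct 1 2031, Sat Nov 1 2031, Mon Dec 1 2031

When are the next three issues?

Each date is the 1st; the gaps (31, 30, 31, 30) track the month lengths.
The rule is the 1st of each month.
Next: January 2032 → Thu Jan 1 2032.
February 2032: Sun Feb 1 2032.
March 2032: Mon Mar 1 2032.

Thu Jan 1 2032, Sun Feb 1 2032, Mon Mar 1 2032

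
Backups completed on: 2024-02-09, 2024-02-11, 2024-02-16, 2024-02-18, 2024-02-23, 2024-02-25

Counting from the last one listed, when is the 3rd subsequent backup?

Every event lands on a Friday or Sunday (gaps cycle 2, 5, 2, 5, 2).
So the schedule is: every Friday and Sunday.
Next Friday: 2024-03-01.
Next Sunday: 2024-03-03.
Next Friday: 2024-03-08.

2024-03-08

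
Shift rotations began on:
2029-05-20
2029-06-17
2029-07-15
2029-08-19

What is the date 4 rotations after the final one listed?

These are Sundays at 28- or 35-day spacing (28, 28, 35).
The pattern: 3rd Sunday of the month.
September 2029 — 3rd Sunday is 2029-09-16.
3rd Sunday of October 2029: 2029-10-21.
3rd Sunday of November 2029: 2029-11-18.
3rd Sunday of December 2029: 2029-12-16.

2029-12-16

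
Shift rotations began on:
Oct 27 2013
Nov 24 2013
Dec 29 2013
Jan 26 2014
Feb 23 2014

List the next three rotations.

All Sundays; the gaps (28, 35, 28, 28) vary with month length.
This is the last Sunday of each month.
Last Sunday of March 2014: Mar 30 2014.
April 2014 ends with Sunday Apr 27 2014.
May 2014 ends with Sunday May 25 2014.

Mar 30 2014, Apr 27 2014, May 25 2014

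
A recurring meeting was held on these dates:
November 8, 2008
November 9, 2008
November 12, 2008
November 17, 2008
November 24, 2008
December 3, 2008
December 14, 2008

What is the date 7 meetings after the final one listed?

Intervals are 1, 3, 5, 7, 9, 11 days — an arithmetic progression with common difference 2.
Next gap: 13 days. December 14, 2008 + 13 days = December 27, 2008.
Next gap: 15 days. December 27, 2008 + 15 days = January 11, 2009.
Next gap: 17 days. January 11, 2009 + 17 days = January 28, 2009.
Next gap: 19 days. January 28, 2009 + 19 days = February 16, 2009.
Next gap: 21 days. February 16, 2009 + 21 days = March 9, 2009.
Next gap: 23 days. March 9, 2009 + 23 days = April 1, 2009.
Next gap: 25 days. April 1, 2009 + 25 days = April 26, 2009.

April 26, 2009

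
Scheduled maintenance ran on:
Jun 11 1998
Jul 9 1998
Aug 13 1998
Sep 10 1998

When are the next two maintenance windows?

These are Thursdays at 28- or 35-day spacing (28, 35, 28).
The pattern: 2nd Thursday of the month.
October 1998 — 2nd Thursday is Oct 8 1998.
2nd Thursday of November 1998: Nov 12 1998.

Oct 8 1998, Nov 12 1998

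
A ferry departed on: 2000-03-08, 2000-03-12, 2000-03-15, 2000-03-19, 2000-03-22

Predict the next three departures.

2000-03-26, 2000-03-29, 2000-04-02

The gap pattern 4, 3, 4, 3 repeats every 2 events.
These are the Wednesdays and Sundays of each week.
The following Sunday is 2000-03-26.
Next Wednesday: 2000-03-29.
Next Sunday: 2000-04-02.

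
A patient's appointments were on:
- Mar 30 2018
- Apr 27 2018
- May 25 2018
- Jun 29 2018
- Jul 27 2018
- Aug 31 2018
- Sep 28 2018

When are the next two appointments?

These are Fridays with 28, 28, 35, 28, 35, 28-day gaps.
Each is the final Friday of its month — Mar 30 2018 is past the 28th, so '4th Friday' doesn't fit.
October 2018 ends with Friday Oct 26 2018.
Last Friday of November 2018: Nov 30 2018.

Oct 26 2018, Nov 30 2018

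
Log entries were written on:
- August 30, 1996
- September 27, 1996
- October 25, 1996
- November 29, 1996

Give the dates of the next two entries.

Every date is a Friday; gaps 28, 28, 35 days.
Each is the last Friday of its month (at least one falls on the 29th or later, ruling out '4th Friday').
December 1996 ends with Friday December 27, 1996.
January 1997 ends with Friday January 31, 1997.

December 27, 1996; January 31, 1997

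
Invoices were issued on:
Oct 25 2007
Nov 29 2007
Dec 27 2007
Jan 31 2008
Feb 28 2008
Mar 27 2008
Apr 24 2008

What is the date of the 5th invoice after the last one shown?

Sep 25 2008

Every date is a Thursday; gaps 35, 28, 35, 28, 28, 28 days.
Each is the last Thursday of its month (at least one falls on the 29th or later, ruling out '4th Thursday').
May 2008 ends with Thursday May 29 2008.
Last Thursday of June 2008: Jun 26 2008.
Last Thursday of July 2008: Jul 31 2008.
Last Thursday of August 2008: Aug 28 2008.
Last Thursday of September 2008: Sep 25 2008.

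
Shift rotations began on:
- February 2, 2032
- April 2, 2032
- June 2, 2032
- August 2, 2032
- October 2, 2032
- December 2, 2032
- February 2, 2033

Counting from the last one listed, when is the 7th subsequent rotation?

Gaps: 60, 61, 61, 61, 61, 62 days — not constant. Every event is on the 2nd of the month.
Pattern: the 2nd of every 2 months.
Next: April 2033 → April 2, 2033.
Next: June 2033 → June 2, 2033.
August 2033: August 2, 2033.
Next: October 2033 → October 2, 2033.
December 2033: December 2, 2033.
Next: February 2034 → February 2, 2034.
April 2034: April 2, 2034.

April 2, 2034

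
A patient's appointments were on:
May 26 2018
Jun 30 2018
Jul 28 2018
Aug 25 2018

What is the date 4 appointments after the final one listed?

Dec 29 2018

These are Saturdays with 35, 28, 28-day gaps.
Each is the final Saturday of its month — Jun 30 2018 is past the 28th, so '4th Saturday' doesn't fit.
Last Saturday of September 2018: Sep 29 2018.
October 2018 ends with Saturday Oct 27 2018.
Last Saturday of November 2018: Nov 24 2018.
December 2018 ends with Saturday Dec 29 2018.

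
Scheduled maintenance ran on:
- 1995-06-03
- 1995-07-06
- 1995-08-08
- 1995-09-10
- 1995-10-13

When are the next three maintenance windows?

The spacing is 33, 33, 33, 33 days — always 33 days.
1995-10-13 + 33 days = 1995-11-15.
1995-11-15 + 33 days = 1995-12-18.
1995-12-18 + 33 days = 1996-01-20.

1995-11-15, 1995-12-18, 1996-01-20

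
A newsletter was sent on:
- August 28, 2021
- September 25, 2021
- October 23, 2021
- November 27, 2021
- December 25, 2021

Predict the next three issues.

All dates are Saturdays, 28, 28, 35, 28 days apart.
Specifically, the 4th Saturday of each month.
January 2022 — 4th Saturday is January 22, 2022.
February 2022 — 4th Saturday is February 26, 2022.
March 2022 — 4th Saturday is March 26, 2022.

January 22, 2022; February 26, 2022; March 26, 2022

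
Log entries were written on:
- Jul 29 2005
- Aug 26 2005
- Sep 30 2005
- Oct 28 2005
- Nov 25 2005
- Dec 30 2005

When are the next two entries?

These are Fridays with 28, 35, 28, 28, 35-day gaps.
Each is the final Friday of its month — Jul 29 2005 is past the 28th, so '4th Friday' doesn't fit.
January 2006 ends with Friday Jan 27 2006.
Last Friday of February 2006: Feb 24 2006.

Jan 27 2006, Feb 24 2006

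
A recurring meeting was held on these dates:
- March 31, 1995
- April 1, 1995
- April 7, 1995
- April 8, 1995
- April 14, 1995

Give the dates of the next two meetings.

Every event lands on a Friday or Saturday (gaps cycle 1, 6, 1, 6).
So the schedule is: every Friday and Saturday.
The following Saturday is April 15, 1995.
The following Friday is April 21, 1995.

April 15, 1995; April 21, 1995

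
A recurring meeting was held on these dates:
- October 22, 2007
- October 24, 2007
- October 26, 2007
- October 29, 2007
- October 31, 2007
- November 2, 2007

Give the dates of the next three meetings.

Every event lands on a Monday or Wednesday or Friday (gaps cycle 2, 2, 3, 2, 2).
So the schedule is: every Monday, Wednesday and Friday.
The following Monday is November 5, 2007.
The following Wednesday is November 7, 2007.
The following Friday is November 9, 2007.

November 5, 2007; November 7, 2007; November 9, 2007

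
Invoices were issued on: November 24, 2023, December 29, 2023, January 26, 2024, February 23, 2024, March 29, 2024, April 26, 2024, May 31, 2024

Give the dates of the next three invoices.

June 28, 2024; July 26, 2024; August 30, 2024

These are Fridays with 35, 28, 28, 35, 28, 35-day gaps.
Each is the final Friday of its month — December 29, 2023 is past the 28th, so '4th Friday' doesn't fit.
June 2024 ends with Friday June 28, 2024.
July 2024 ends with Friday July 26, 2024.
August 2024 ends with Friday August 30, 2024.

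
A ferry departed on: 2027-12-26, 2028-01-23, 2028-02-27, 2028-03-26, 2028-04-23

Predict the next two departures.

These are Sundays at 28- or 35-day spacing (28, 35, 28, 28).
The pattern: 4th Sunday of the month.
May 2028 — 4th Sunday is 2028-05-28.
June 2028 — 4th Sunday is 2028-06-25.

2028-05-28, 2028-06-25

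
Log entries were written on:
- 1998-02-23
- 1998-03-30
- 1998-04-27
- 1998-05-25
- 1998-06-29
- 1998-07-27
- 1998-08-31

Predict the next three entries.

1998-09-28, 1998-10-26, 1998-11-30

Every date is a Monday; gaps 35, 28, 28, 35, 28, 35 days.
Each is the last Monday of its month (at least one falls on the 29th or later, ruling out '4th Monday').
September 1998 ends with Monday 1998-09-28.
October 1998 ends with Monday 1998-10-26.
November 1998 ends with Monday 1998-11-30.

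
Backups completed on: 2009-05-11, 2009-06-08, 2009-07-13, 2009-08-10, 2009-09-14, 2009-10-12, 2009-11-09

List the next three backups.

2009-12-14, 2010-01-11, 2010-02-08

Gaps: 28, 35, 28, 35, 28, 28 days — a mix of 28 and 35. Every date is a Monday.
Each is the 2nd Monday of its month.
2nd Monday of December 2009: 2009-12-14.
2nd Monday of January 2010: 2010-01-11.
February 2010 — 2nd Monday is 2010-02-08.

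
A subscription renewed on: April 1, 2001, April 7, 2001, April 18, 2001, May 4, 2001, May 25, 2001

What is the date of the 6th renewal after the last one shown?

The spacing grows by 5 each time: 6, 11, 16, 21 days.
Next gap: 26 days. May 25, 2001 + 26 days = June 20, 2001.
Next gap: 31 days. June 20, 2001 + 31 days = July 21, 2001.
Next gap: 36 days. July 21, 2001 + 36 days = August 26, 2001.
Next gap: 41 days. August 26, 2001 + 41 days = October 6, 2001.
Next gap: 46 days. October 6, 2001 + 46 days = November 21, 2001.
Next gap: 51 days. November 21, 2001 + 51 days = January 11, 2002.

January 11, 2002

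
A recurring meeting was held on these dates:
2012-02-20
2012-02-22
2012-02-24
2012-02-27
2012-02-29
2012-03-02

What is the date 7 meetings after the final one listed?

The gap pattern 2, 2, 3, 2, 2 repeats every 3 events.
These are the Mondays, Wednesdays and Fridays of each week.
The following Monday is 2012-03-05.
Next Wednesday: 2012-03-07.
The following Friday is 2012-03-09.
Next Monday: 2012-03-12.
The following Wednesday is 2012-03-14.
The following Friday is 2012-03-16.
Next Monday: 2012-03-19.

2012-03-19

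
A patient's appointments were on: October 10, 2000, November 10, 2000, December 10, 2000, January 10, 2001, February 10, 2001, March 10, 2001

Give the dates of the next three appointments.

Gaps: 31, 30, 31, 31, 28 days — not constant. Every event is on the 10th of the month.
Pattern: the 10th of each month.
April 2001: April 10, 2001.
Next: May 2001 → May 10, 2001.
June 2001: June 10, 2001.

April 10, 2001; May 10, 2001; June 10, 2001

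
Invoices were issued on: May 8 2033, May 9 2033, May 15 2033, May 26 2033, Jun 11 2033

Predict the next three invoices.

Jul 2 2033, Jul 28 2033, Aug 28 2033

Gaps: 1, 6, 11, 16 days — each gap is 5 larger than the previous one.
Next gap: 21 days. Jun 11 2033 + 21 days = Jul 2 2033.
Next gap: 26 days. Jul 2 2033 + 26 days = Jul 28 2033.
Next gap: 31 days. Jul 28 2033 + 31 days = Aug 28 2033.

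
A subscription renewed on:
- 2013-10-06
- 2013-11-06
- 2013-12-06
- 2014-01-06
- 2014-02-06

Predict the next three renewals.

The day-of-month is always 6 (31, 30, 31, 31 days between events).
So this recurs on the 6th of each month.
March 2014: 2014-03-06.
Next: April 2014 → 2014-04-06.
May 2014: 2014-05-06.

2014-03-06, 2014-04-06, 2014-05-06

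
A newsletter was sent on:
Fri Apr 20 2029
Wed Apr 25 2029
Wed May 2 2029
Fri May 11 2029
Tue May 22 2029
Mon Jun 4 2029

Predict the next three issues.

The spacing grows by 2 each time: 5, 7, 9, 11, 13 days.
Next gap: 15 days. Mon Jun 4 2029 + 15 days = Tue Jun 19 2029.
Next gap: 17 days. Tue Jun 19 2029 + 17 days = Fri Jul 6 2029.
Next gap: 19 days. Fri Jul 6 2029 + 19 days = Wed Jul 25 2029.

Tue Jun 19 2029, Fri Jul 6 2029, Wed Jul 25 2029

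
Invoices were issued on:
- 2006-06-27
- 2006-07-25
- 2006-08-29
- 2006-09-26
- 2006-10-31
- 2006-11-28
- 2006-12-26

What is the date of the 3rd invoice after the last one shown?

All Tuesdays; the gaps (28, 35, 28, 35, 28, 28) vary with month length.
This is the last Tuesday of each month.
Last Tuesday of January 2007: 2007-01-30.
Last Tuesday of February 2007: 2007-02-27.
March 2007 ends with Tuesday 2007-03-27.

2007-03-27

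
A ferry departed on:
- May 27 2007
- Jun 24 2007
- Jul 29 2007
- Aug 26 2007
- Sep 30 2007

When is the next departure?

Oct 28 2007

All Sundays; the gaps (28, 35, 28, 35) vary with month length.
This is the last Sunday of each month.
October 2007 ends with Sunday Oct 28 2007.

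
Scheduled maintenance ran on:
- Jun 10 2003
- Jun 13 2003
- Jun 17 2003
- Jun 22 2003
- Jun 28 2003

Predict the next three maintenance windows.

The spacing grows by 1 each time: 3, 4, 5, 6 days.
Next gap: 7 days. Jun 28 2003 + 7 days = Jul 5 2003.
Next gap: 8 days. Jul 5 2003 + 8 days = Jul 13 2003.
Next gap: 9 days. Jul 13 2003 + 9 days = Jul 22 2003.

Jul 5 2003, Jul 13 2003, Jul 22 2003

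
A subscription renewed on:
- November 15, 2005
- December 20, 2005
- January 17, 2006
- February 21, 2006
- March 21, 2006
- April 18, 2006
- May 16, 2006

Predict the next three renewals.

June 20, 2006; July 18, 2006; August 15, 2006

Gaps: 35, 28, 35, 28, 28, 28 days — a mix of 28 and 35. Every date is a Tuesday.
Each is the 3rd Tuesday of its month.
June 2006 — 3rd Tuesday is June 20, 2006.
July 2006 — 3rd Tuesday is July 18, 2006.
August 2006 — 3rd Tuesday is August 15, 2006.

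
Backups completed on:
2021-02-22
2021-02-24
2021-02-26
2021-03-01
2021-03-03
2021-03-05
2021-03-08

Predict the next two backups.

Every event lands on a Monday or Wednesday or Friday (gaps cycle 2, 2, 3, 2, 2, 3).
So the schedule is: every Monday, Wednesday and Friday.
Next Wednesday: 2021-03-10.
The following Friday is 2021-03-12.

2021-03-10, 2021-03-12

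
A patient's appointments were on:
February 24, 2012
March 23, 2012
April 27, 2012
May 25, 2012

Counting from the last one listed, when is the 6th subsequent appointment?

Gaps: 28, 35, 28 days — a mix of 28 and 35. Every date is a Friday.
Each is the 4th Friday of its month.
June 2012 — 4th Friday is June 22, 2012.
July 2012 — 4th Friday is July 27, 2012.
August 2012 — 4th Friday is August 24, 2012.
4th Friday of September 2012: September 28, 2012.
4th Friday of October 2012: October 26, 2012.
4th Friday of November 2012: November 23, 2012.

November 23, 2012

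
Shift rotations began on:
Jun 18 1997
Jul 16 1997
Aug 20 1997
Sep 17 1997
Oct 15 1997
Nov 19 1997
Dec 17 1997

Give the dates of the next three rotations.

These are Wednesdays at 28- or 35-day spacing (28, 35, 28, 28, 35, 28).
The pattern: 3rd Wednesday of the month.
January 1998 — 3rd Wednesday is Jan 21 1998.
3rd Wednesday of February 1998: Feb 18 1998.
3rd Wednesday of March 1998: Mar 18 1998.

Jan 21 1998, Feb 18 1998, Mar 18 1998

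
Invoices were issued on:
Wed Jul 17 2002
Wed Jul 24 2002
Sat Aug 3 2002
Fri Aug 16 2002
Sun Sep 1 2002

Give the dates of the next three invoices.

Fri Sep 20 2002, Sat Oct 12 2002, Wed Nov 6 2002

Gaps: 7, 10, 13, 16 days — each gap is 3 larger than the previous one.
Next gap: 19 days. Sun Sep 1 2002 + 19 days = Fri Sep 20 2002.
Next gap: 22 days. Fri Sep 20 2002 + 22 days = Sat Oct 12 2002.
Next gap: 25 days. Sat Oct 12 2002 + 25 days = Wed Nov 6 2002.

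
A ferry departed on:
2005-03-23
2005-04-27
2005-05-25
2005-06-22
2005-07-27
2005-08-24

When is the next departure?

All dates are Wednesdays, 35, 28, 28, 35, 28 days apart.
Specifically, the 4th Wednesday of each month.
September 2005 — 4th Wednesday is 2005-09-28.

2005-09-28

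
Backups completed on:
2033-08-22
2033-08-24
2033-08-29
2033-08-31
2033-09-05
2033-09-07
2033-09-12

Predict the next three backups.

Every event lands on a Monday or Wednesday (gaps cycle 2, 5, 2, 5, 2, 5).
So the schedule is: every Monday and Wednesday.
The following Wednesday is 2033-09-14.
Next Monday: 2033-09-19.
Next Wednesday: 2033-09-21.

2033-09-14, 2033-09-19, 2033-09-21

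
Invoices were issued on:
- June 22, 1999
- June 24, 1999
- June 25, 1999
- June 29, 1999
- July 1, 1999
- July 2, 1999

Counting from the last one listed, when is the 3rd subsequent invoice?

Every event lands on a Tuesday or Thursday or Friday (gaps cycle 2, 1, 4, 2, 1).
So the schedule is: every Tuesday, Thursday and Friday.
The following Tuesday is July 6, 1999.
The following Thursday is July 8, 1999.
Next Friday: July 9, 1999.

July 9, 1999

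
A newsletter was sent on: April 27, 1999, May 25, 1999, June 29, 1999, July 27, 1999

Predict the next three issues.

August 31, 1999; September 28, 1999; October 26, 1999

All Tuesdays; the gaps (28, 35, 28) vary with month length.
This is the last Tuesday of each month.
August 1999 ends with Tuesday August 31, 1999.
September 1999 ends with Tuesday September 28, 1999.
Last Tuesday of October 1999: October 26, 1999.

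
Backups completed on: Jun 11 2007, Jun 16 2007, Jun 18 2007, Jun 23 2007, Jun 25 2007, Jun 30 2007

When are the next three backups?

Gaps: 5, 2, 5, 2, 5 days — not constant, but cyclic with period 2.
The events fall on every Monday and Saturday.
The following Monday is Jul 2 2007.
Next Saturday: Jul 7 2007.
The following Monday is Jul 9 2007.

Jul 2 2007, Jul 7 2007, Jul 9 2007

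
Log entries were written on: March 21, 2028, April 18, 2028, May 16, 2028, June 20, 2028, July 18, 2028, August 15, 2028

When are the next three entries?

September 19, 2028; October 17, 2028; November 21, 2028

Gaps: 28, 28, 35, 28, 28 days — a mix of 28 and 35. Every date is a Tuesday.
Each is the 3rd Tuesday of its month.
3rd Tuesday of September 2028: September 19, 2028.
October 2028 — 3rd Tuesday is October 17, 2028.
3rd Tuesday of November 2028: November 21, 2028.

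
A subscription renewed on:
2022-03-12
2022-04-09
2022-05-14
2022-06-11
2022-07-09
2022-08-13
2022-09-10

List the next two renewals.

2022-10-08, 2022-11-12

Gaps: 28, 35, 28, 28, 35, 28 days — a mix of 28 and 35. Every date is a Saturday.
Each is the 2nd Saturday of its month.
2nd Saturday of October 2022: 2022-10-08.
November 2022 — 2nd Saturday is 2022-11-12.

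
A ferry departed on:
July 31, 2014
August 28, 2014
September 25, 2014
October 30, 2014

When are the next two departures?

November 27, 2014; December 25, 2014

These are Thursdays with 28, 28, 35-day gaps.
Each is the final Thursday of its month — July 31, 2014 is past the 28th, so '4th Thursday' doesn't fit.
November 2014 ends with Thursday November 27, 2014.
December 2014 ends with Thursday December 25, 2014.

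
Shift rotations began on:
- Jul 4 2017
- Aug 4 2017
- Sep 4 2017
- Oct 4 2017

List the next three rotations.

Nov 4 2017, Dec 4 2017, Jan 4 2018

Each date is the 4th; the gaps (31, 31, 30) track the month lengths.
The rule is the 4th of each month.
Next: November 2017 → Nov 4 2017.
Next: December 2017 → Dec 4 2017.
Next: January 2018 → Jan 4 2018.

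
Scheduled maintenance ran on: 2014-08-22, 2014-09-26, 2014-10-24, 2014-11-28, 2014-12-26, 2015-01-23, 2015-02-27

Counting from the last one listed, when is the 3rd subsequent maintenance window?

2015-05-22

All dates are Fridays, 35, 28, 35, 28, 28, 35 days apart.
Specifically, the 4th Friday of each month.
March 2015 — 4th Friday is 2015-03-27.
4th Friday of April 2015: 2015-04-24.
4th Friday of May 2015: 2015-05-22.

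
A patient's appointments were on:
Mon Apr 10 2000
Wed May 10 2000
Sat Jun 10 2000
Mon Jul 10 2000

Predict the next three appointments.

Gaps: 30, 31, 30 days — not constant. Every event is on the 10th of the month.
Pattern: the 10th of each month.
August 2000: Thu Aug 10 2000.
September 2000: Sun Sep 10 2000.
Next: October 2000 → Tue Oct 10 2000.

Thu Aug 10 2000, Sun Sep 10 2000, Tue Oct 10 2000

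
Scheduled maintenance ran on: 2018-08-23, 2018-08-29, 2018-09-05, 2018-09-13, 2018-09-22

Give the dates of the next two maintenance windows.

Gaps: 6, 7, 8, 9 days — each gap is 1 larger than the previous one.
Next gap: 10 days. 2018-09-22 + 10 days = 2018-10-02.
Next gap: 11 days. 2018-10-02 + 11 days = 2018-10-13.

2018-10-02, 2018-10-13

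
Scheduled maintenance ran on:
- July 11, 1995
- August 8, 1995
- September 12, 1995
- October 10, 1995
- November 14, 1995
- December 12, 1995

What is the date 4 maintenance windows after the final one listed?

Gaps: 28, 35, 28, 35, 28 days — a mix of 28 and 35. Every date is a Tuesday.
Each is the 2nd Tuesday of its month.
January 1996 — 2nd Tuesday is January 9, 1996.
2nd Tuesday of February 1996: February 13, 1996.
March 1996 — 2nd Tuesday is March 12, 1996.
2nd Tuesday of April 1996: April 9, 1996.

April 9, 1996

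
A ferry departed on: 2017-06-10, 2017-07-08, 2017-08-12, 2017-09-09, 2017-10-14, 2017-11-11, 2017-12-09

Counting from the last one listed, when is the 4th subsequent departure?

These are Saturdays at 28- or 35-day spacing (28, 35, 28, 35, 28, 28).
The pattern: 2nd Saturday of the month.
January 2018 — 2nd Saturday is 2018-01-13.
February 2018 — 2nd Saturday is 2018-02-10.
2nd Saturday of March 2018: 2018-03-10.
April 2018 — 2nd Saturday is 2018-04-14.

2018-04-14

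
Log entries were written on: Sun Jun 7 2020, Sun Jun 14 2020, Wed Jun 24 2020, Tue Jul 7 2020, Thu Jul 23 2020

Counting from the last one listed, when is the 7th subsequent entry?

Thu Feb 4 2021

Gaps: 7, 10, 13, 16 days — each gap is 3 larger than the previous one.
Next gap: 19 days. Thu Jul 23 2020 + 19 days = Tue Aug 11 2020.
Next gap: 22 days. Tue Aug 11 2020 + 22 days = Wed Sep 2 2020.
Next gap: 25 days. Wed Sep 2 2020 + 25 days = Sun Sep 27 2020.
Next gap: 28 days. Sun Sep 27 2020 + 28 days = Sun Oct 25 2020.
Next gap: 31 days. Sun Oct 25 2020 + 31 days = Wed Nov 25 2020.
Next gap: 34 days. Wed Nov 25 2020 + 34 days = Tue Dec 29 2020.
Next gap: 37 days. Tue Dec 29 2020 + 37 days = Thu Feb 4 2021.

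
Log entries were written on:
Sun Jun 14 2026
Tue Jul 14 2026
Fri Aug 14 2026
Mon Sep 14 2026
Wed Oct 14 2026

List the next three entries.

Sat Nov 14 2026, Mon Dec 14 2026, Thu Jan 14 2027

Each date is the 14th; the gaps (30, 31, 31, 30) track the month lengths.
The rule is the 14th of each month.
November 2026: Sat Nov 14 2026.
December 2026: Mon Dec 14 2026.
Next: January 2027 → Thu Jan 14 2027.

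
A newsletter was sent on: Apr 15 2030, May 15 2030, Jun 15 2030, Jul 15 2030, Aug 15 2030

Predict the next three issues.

The day-of-month is always 15 (30, 31, 30, 31 days between events).
So this recurs on the 15th of each month.
Next: September 2030 → Sep 15 2030.
October 2030: Oct 15 2030.
Next: November 2030 → Nov 15 2030.

Sep 15 2030, Oct 15 2030, Nov 15 2030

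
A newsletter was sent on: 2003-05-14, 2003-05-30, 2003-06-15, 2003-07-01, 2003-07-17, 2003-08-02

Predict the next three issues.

2003-08-18, 2003-09-03, 2003-09-19

Every event comes 16 days after the last (16, 16, 16, 16, 16).
2003-08-02 + 16 days = 2003-08-18.
2003-08-18 + 16 days = 2003-09-03.
2003-09-03 + 16 days = 2003-09-19.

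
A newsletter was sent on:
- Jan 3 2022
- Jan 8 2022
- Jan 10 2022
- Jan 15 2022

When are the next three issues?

Jan 17 2022, Jan 22 2022, Jan 24 2022

Gaps: 5, 2, 5 days — not constant, but cyclic with period 2.
The events fall on every Monday and Saturday.
The following Monday is Jan 17 2022.
Next Saturday: Jan 22 2022.
The following Monday is Jan 24 2022.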